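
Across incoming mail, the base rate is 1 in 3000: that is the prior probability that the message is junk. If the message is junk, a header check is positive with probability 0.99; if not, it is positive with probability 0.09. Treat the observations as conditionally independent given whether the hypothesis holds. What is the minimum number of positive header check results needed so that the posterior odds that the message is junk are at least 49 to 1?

Prior odds: (1/3000) ÷ (2999/3000) = 1/2999.
Likelihood ratio of a positive = 0.99/0.09 = 11.
Target odds = 49.
Require 11ⁿ ≥ 49 ÷ (1/2999) = 146951.
11⁴ = 14641 falls short of 146951 but 11⁵ = 161051 reaches it, so n = 5.

5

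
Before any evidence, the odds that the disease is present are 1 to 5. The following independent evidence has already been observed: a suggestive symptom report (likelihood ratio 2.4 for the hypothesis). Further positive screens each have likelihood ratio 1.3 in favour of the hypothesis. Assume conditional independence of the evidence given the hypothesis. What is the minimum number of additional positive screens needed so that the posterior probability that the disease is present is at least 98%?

18

Prior odds = 0.2.
Bayes factor of the evidence already in hand = 2.4.
Odds after that evidence = 0.2 × 2.4 = 0.48.
Target odds = 0.98/0.02 = 49.
Need 1.3ⁿ ≥ 49 ÷ 0.48 = 1225/12.
1.3¹⁷ ≈86.5042 falls short of 1225/12 but 1.3¹⁸ ≈112.455 reaches it, so n = 18.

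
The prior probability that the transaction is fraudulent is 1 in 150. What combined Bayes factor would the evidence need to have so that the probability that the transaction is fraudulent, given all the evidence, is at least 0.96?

Prior odds = (1/150)/(149/150) = 1/149.
Target odds = 0.96/0.04 = 24.
Required Bayes factor = 24 ÷ (1/149) = 3576.

3576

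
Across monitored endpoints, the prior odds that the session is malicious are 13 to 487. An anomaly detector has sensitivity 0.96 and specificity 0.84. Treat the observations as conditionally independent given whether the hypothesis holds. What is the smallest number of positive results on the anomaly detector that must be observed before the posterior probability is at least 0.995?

5

Prior odds = 13/487.
False-positive rate = 1 − 0.84 = 0.16; likelihood ratio of a positive = 0.96/0.16 = 6.
Target odds: 0.995 ÷ 0.005 = 199.
Require 6ⁿ ≥ 199 ÷ (13/487) = 96913/13.
6⁴ = 1296 falls short of 96913/13 but 6⁵ = 7776 reaches it, so n = 5.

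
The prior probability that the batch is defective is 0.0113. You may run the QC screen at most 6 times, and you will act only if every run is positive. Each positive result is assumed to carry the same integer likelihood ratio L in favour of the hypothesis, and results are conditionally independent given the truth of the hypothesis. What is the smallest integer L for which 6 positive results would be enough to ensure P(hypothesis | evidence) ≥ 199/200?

6

Prior odds = 0.0113/0.9887 = 113/9887.
Target odds = 0.995/0.005 = 199.
Need L⁶ ≥ 199 ÷ (113/9887) = 1967513/113.
5⁶ = 15625 < 1967513/113 ≤ 46656 = 6⁶, so L = 6.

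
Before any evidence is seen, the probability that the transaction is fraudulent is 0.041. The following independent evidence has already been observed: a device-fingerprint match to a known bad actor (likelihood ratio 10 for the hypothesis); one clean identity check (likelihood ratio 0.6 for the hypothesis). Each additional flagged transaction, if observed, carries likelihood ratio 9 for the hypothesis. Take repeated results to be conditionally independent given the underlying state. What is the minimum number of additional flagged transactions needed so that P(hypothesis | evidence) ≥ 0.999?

Prior odds = 0.041/0.959 = 41/959.
Combined Bayes factor of the evidence already in hand = 10 × 0.6 = 6.
Odds after that evidence = (41/959) × 6 = 246/959.
Target odds = 0.999/0.001 = 999.
Need 9ⁿ ≥ 999 ÷ (246/959) = 319347/82.
9³ = 729 falls short of 319347/82 but 9⁴ = 6561 reaches it, so n = 4.

4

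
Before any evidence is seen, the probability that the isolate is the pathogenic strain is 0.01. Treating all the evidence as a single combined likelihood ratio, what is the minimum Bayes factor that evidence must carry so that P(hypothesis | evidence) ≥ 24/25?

Prior odds = 0.01/0.99 = 1/99.
Target odds = 0.96/0.04 = 24.
Required Bayes factor = 24 ÷ (1/99) = 2376.

2376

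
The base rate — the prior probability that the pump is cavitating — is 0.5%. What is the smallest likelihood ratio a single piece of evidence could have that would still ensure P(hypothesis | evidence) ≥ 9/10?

1791

Prior odds = 0.005/0.995 = 1/199.
Target odds = 0.9/0.1 = 9.
Required Bayes factor = 9 ÷ (1/199) = 1791.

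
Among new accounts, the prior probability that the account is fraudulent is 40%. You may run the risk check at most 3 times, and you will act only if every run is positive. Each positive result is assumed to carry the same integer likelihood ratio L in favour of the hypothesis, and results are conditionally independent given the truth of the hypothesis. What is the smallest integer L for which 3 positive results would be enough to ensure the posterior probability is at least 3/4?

2

Prior odds = 0.4/0.6 = 2/3.
Target odds = 0.75/0.25 = 3.
Need L³ ≥ 3 ÷ (2/3) = 4.5.
1³ = 1 < 4.5 ≤ 8 = 2³, so L = 2.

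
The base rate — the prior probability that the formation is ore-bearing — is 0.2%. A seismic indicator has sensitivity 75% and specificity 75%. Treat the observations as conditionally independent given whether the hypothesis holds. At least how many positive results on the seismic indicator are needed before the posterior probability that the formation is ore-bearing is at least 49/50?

10

Prior odds = 0.002/0.998 = 1/499.
False-positive rate = 1 − 0.75 = 0.25; likelihood ratio of a positive = 0.75/0.25 = 3.
Target posterior odds = 0.98/0.02 = 49.
Require 3ⁿ ≥ 49 ÷ (1/499) = 24451.
3⁹ = 19683 falls short of 24451 but 3¹⁰ = 59049 reaches it, so n = 10.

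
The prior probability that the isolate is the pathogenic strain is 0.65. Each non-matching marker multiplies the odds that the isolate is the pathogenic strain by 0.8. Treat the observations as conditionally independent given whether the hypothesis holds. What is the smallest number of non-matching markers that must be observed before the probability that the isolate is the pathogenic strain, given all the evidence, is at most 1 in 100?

24

Prior odds: 0.65 ÷ 0.35 = 13/7.
Likelihood ratio per non-matching marker = 0.8.
Target posterior odds = 0.01/0.99 = 1/99.
Need (13/7) × 0.8ⁿ ≤ 1/99, i.e. 0.8ⁿ ≤ 7/1287.
0.8²³ ≈0.00590296 is still above 7/1287 but 0.8²⁴ ≈0.00472237 is at or below it, so n = 24.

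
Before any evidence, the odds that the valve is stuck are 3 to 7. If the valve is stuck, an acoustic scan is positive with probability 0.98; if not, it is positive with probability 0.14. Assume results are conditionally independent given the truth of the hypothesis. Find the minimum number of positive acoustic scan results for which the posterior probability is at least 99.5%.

Prior odds = 3/7.
Likelihood ratio of a positive = 0.98/0.14 = 7.
Target odds: 0.995 ÷ 0.005 = 199.
Require 7ⁿ ≥ 199 ÷ (3/7) = 1393/3.
7³ = 343 falls short of 1393/3 but 7⁴ = 2401 reaches it, so n = 4.

4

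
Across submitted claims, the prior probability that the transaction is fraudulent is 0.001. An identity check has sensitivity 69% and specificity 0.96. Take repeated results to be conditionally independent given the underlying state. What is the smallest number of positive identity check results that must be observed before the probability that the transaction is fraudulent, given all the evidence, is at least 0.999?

5

Prior odds: 0.001 ÷ 0.999 = 1/999.
False-positive rate = 1 − 0.96 = 0.04; likelihood ratio of a positive = 0.69/0.04 = 17.25.
Target posterior odds = 0.999/0.001 = 999.
Need (1/999) × 17.25ⁿ ≥ 999, i.e. 17.25ⁿ ≥ 998001.
17.25⁴ = 22667121/256 falls short of 998001 but 17.25⁵ ≈1.52737e+06 reaches it, so n = 5.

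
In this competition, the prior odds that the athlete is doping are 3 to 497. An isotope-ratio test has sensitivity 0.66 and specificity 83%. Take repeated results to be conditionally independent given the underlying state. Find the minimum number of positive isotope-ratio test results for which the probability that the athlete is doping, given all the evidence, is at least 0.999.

Prior odds = 3/497.
False-positive rate = 1 − 0.83 = 0.17; likelihood ratio of a positive = 0.66/0.17 = 66/17.
Target odds: 0.999 ÷ 0.001 = 999.
Require (66/17)ⁿ ≥ 999 ÷ (3/497) = 165501.
(66/17)⁸ ≈51613.1 falls short of 165501 but (66/17)⁹ ≈200380 reaches it, so n = 9.

9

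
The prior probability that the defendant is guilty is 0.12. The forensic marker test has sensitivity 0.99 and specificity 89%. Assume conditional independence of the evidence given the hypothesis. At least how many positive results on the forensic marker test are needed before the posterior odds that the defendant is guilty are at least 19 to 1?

3

Prior odds = 0.12/0.88 = 3/22.
False-positive rate = 1 − 0.89 = 0.11; likelihood ratio of a positive = 0.99/0.11 = 9.
Target odds = 19.
Need (3/22) × 9ⁿ ≥ 19, i.e. 9ⁿ ≥ 418/3.
9² = 81 falls short of 418/3 but 9³ = 729 reaches it, so n = 3.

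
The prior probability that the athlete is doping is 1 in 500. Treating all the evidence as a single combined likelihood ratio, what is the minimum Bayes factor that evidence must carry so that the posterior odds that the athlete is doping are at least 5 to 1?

2495

Prior odds = 0.002/0.998 = 1/499.
Target odds = 5.
Required Bayes factor = 5 ÷ (1/499) = 2495.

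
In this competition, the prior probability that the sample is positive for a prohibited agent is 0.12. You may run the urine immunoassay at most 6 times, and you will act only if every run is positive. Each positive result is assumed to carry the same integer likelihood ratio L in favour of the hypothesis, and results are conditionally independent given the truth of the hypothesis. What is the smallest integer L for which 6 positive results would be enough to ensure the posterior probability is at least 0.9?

Prior odds = 0.12/0.88 = 3/22.
Target odds = 0.9/0.1 = 9.
Need L⁶ ≥ 9 ÷ (3/22) = 66.
2⁶ = 64 < 66 ≤ 729 = 3⁶, so L = 3.

3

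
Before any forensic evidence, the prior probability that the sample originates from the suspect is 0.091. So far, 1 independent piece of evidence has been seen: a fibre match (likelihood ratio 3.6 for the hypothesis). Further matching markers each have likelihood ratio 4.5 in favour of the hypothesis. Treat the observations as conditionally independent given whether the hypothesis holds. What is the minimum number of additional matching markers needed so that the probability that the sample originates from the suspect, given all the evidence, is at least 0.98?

4

Prior odds = 0.091/0.909 = 91/909.
Bayes factor of the evidence already in hand = 3.6.
Odds after that evidence = (91/909) × 3.6 = 182/505.
Target odds = 0.98/0.02 = 49.
Need 4.5ⁿ ≥ 49 ÷ (182/505) = 3535/26.
4.5³ = 91.125 falls short of 3535/26 but 4.5⁴ = 410.0625 reaches it, so n = 4.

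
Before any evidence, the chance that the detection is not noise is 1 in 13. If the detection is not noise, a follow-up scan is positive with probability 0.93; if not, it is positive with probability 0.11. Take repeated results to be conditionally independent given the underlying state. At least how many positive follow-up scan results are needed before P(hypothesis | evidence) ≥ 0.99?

4

Prior odds: (1/13) ÷ (12/13) = 1/12.
Likelihood ratio of a positive = 0.93/0.11 = 93/11.
Target odds: 0.99 ÷ 0.01 = 99.
Need (1/12) × (93/11)ⁿ ≥ 99, i.e. (93/11)ⁿ ≥ 1188.
(93/11)³ = 804357/1331 falls short of 1188 but (93/11)⁴ = 74805201/14641 reaches it, so n = 4.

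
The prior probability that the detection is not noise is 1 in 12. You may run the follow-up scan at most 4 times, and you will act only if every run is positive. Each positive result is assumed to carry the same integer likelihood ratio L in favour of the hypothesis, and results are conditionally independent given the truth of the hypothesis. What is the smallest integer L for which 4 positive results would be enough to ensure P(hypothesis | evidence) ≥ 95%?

Prior odds = (1/12)/(11/12) = 1/11.
Target odds = 0.95/0.05 = 19.
Need L⁴ ≥ 19 ÷ (1/11) = 209.
3⁴ = 81 < 209 ≤ 256 = 4⁴, so L = 4.

4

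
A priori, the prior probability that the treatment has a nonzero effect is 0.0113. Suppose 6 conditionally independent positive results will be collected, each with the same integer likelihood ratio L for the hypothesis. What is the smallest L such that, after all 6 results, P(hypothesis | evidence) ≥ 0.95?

4

Prior odds = 0.0113/0.9887 = 113/9887.
Target odds = 0.95/0.05 = 19.
Need L⁶ ≥ 19 ÷ (113/9887) = 187853/113.
3⁶ = 729 < 187853/113 ≤ 4096 = 4⁶, so L = 4.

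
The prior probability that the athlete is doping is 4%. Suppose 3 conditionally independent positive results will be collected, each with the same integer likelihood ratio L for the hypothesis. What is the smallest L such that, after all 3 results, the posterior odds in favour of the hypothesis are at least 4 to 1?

5

Prior odds = 0.04/0.96 = 1/24.
Target odds = 4.
Need L³ ≥ 4 ÷ (1/24) = 96.
4³ = 64 < 96 ≤ 125 = 5³, so L = 5.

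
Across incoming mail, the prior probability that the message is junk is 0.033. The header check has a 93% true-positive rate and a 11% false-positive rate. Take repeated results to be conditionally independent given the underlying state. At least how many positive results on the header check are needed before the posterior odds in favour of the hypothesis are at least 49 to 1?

Prior odds: 0.033 ÷ 0.967 = 33/967.
Likelihood ratio of a positive result = 0.93/0.11 = 93/11.
Target odds = 49.
Need (33/967) × (93/11)ⁿ ≥ 49, i.e. (93/11)ⁿ ≥ 47383/33.
(93/11)³ = 804357/1331 falls short of 47383/33 but (93/11)⁴ = 74805201/14641 reaches it, so n = 4.

4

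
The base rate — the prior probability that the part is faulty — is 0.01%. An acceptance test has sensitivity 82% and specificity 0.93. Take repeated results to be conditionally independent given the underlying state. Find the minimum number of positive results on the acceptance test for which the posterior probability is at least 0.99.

6

Prior odds = 0.0001/0.9999 = 1/9999.
False-positive rate = 1 − 0.93 = 0.07; likelihood ratio of a positive = 0.82/0.07 = 82/7.
Target odds: 0.99 ÷ 0.01 = 99.
Need (1/9999) × (82/7)ⁿ ≥ 99, i.e. (82/7)ⁿ ≥ 989901.
(82/7)⁵ ≈220587 falls short of 989901 but (82/7)⁶ ≈2.58401e+06 reaches it, so n = 6.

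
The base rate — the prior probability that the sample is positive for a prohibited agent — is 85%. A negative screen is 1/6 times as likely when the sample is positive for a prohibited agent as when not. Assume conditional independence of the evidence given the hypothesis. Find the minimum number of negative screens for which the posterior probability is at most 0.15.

2

Prior odds: 0.85 ÷ 0.15 = 17/3.
Likelihood ratio per negative screen = 1/6.
Target odds: 0.15 ÷ 0.85 = 3/17.
Need (17/3) × (1/6)ⁿ ≤ 3/17, i.e. (1/6)ⁿ ≤ 9/289.
(1/6)¹ = 1/6 is still above 9/289 but (1/6)² = 1/36 is at or below it, so n = 2.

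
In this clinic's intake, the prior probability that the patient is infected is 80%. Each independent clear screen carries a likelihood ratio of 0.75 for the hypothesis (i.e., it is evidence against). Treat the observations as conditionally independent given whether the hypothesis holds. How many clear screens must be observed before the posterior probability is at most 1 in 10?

Prior odds = 0.8/0.2 = 4.
Likelihood ratio per clear screen = 0.75.
Target odds: 0.1 ÷ 0.9 = 1/9.
Need 4 × 0.75ⁿ ≤ 1/9, i.e. 0.75ⁿ ≤ 1/36.
0.75¹² = 531441/16777216 is still above 1/36 but 0.75¹³ = 1594323/67108864 is at or below it, so n = 13.

13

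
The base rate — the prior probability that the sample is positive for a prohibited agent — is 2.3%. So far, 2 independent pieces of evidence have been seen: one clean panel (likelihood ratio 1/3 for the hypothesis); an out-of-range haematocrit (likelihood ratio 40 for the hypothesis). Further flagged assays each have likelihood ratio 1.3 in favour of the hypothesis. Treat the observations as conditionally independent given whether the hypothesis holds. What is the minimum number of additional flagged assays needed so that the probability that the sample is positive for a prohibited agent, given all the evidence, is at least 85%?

Prior odds = 0.023/0.977 = 23/977.
Combined Bayes factor of the evidence already in hand = (1/3) × 40 = 40/3.
Odds after that evidence = (23/977) × 40/3 = 920/2931.
Target odds = 0.85/0.15 = 17/3.
Need 1.3ⁿ ≥ 17/3 ÷ (920/2931) = 16609/920.
1.3¹¹ ≈17.9216 falls short of 16609/920 but 1.3¹² ≈23.2981 reaches it, so n = 12.

12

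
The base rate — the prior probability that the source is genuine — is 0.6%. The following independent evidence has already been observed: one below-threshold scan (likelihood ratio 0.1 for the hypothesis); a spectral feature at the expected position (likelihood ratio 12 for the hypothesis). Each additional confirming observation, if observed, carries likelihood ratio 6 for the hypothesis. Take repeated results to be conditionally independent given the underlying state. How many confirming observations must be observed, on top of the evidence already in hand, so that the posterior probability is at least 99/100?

6

Prior odds = 0.006/0.994 = 3/497.
Combined Bayes factor of the evidence already in hand = 0.1 × 12 = 1.2.
Odds after that evidence = (3/497) × 1.2 = 18/2485.
Target odds = 0.99/0.01 = 99.
Need 6ⁿ ≥ 99 ÷ (18/2485) = 13667.5.
6⁵ = 7776 falls short of 13667.5 but 6⁶ = 46656 reaches it, so n = 6.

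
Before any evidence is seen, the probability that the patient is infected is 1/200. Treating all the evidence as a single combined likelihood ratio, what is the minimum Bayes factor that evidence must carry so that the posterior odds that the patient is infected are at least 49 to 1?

Prior odds = 0.005/0.995 = 1/199.
Target odds = 49.
Required Bayes factor = 49 ÷ (1/199) = 9751.

9751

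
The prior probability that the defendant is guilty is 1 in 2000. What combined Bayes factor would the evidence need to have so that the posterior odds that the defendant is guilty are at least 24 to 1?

Prior odds = 0.0005/0.9995 = 1/1999.
Target odds = 24.
Required Bayes factor = 24 ÷ (1/1999) = 47976.

47976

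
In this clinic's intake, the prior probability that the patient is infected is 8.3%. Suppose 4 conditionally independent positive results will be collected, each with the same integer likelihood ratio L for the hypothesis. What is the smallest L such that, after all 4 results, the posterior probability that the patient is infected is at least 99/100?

Prior odds = 0.083/0.917 = 83/917.
Target odds = 0.99/0.01 = 99.
Need L⁴ ≥ 99 ÷ (83/917) = 90783/83.
5⁴ = 625 < 90783/83 ≤ 1296 = 6⁴, so L = 6.

6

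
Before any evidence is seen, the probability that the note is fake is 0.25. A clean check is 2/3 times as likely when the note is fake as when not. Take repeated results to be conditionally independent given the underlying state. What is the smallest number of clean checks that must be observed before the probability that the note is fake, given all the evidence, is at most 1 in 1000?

Prior odds: 0.25 ÷ 0.75 = 1/3.
Likelihood ratio per clean check = 2/3.
Target odds: 0.001 ÷ 0.999 = 1/999.
Need (1/3) × (2/3)ⁿ ≤ 1/999, i.e. (2/3)ⁿ ≤ 1/333.
(2/3)¹⁴ = 16384/4782969 is still above 1/333 but (2/3)¹⁵ = 32768/14348907 is at or below it, so n = 15.

15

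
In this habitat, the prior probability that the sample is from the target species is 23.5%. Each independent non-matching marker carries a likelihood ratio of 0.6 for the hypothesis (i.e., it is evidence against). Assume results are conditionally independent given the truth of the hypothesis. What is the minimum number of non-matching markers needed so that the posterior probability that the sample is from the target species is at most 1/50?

Prior odds = 0.235/0.765 = 47/153.
Likelihood ratio per non-matching marker = 0.6.
Target posterior odds = 0.02/0.98 = 1/49.
Require 0.6ⁿ ≤ 1/49 ÷ (47/153) = 153/2303.
0.6⁵ = 0.07776 is still above 153/2303 but 0.6⁶ = 729/15625 is at or below it, so n = 6.

6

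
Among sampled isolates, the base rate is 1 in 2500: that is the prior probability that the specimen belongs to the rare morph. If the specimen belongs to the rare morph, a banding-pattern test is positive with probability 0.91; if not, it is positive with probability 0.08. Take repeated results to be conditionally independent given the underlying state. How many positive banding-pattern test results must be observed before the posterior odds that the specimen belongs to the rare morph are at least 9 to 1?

Prior odds = 0.0004/0.9996 = 1/2499.
Likelihood ratio of a positive = 0.91/0.08 = 11.375.
Target odds = 9.
Require 11.375ⁿ ≥ 9 ÷ (1/2499) = 22491.
11.375⁴ = 68574961/4096 falls short of 22491 but 11.375⁵ ≈190439 reaches it, so n = 5.

5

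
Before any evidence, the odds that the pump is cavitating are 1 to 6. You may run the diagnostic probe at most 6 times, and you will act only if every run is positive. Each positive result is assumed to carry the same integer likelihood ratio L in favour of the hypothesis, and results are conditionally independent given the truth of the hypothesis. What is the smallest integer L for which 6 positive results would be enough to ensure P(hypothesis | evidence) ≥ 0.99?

Prior odds = 1/6.
Target odds = 0.99/0.01 = 99.
Need L⁶ ≥ 99 ÷ (1/6) = 594.
2⁶ = 64 < 594 ≤ 729 = 3⁶, so L = 3.

3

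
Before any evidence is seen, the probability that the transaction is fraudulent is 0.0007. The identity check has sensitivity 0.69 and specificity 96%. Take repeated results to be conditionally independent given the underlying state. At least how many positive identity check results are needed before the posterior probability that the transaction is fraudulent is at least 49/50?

Prior odds = 0.0007/0.9993 = 7/9993.
False-positive rate = 1 − 0.96 = 0.04; likelihood ratio of a positive = 0.69/0.04 = 17.25.
Target odds: 0.98 ÷ 0.02 = 49.
Need (7/9993) × 17.25ⁿ ≥ 49, i.e. 17.25ⁿ ≥ 69951.
17.25³ = 5132.953125 falls short of 69951 but 17.25⁴ = 22667121/256 reaches it, so n = 4.

4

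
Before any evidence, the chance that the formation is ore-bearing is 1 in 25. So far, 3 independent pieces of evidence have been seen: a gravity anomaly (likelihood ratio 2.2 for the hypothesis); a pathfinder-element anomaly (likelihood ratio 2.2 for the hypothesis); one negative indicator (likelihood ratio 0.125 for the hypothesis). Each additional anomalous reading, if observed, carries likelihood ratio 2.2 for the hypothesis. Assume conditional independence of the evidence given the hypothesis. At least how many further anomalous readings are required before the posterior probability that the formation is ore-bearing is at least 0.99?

Prior odds = 0.04/0.96 = 1/24.
Combined Bayes factor of the evidence already in hand = 2.2 × 2.2 × 0.125 = 0.605.
Odds after that evidence = (1/24) × 0.605 = 121/4800.
Target odds = 0.99/0.01 = 99.
Need 2.2ⁿ ≥ 99 ÷ (121/4800) = 43200/11.
2.2¹⁰ ≈2655.99 falls short of 43200/11 but 2.2¹¹ ≈5843.18 reaches it, so n = 11.

11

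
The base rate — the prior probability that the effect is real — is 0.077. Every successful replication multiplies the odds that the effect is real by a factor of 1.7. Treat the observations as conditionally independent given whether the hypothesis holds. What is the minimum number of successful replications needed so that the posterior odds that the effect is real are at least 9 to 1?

9

Prior odds = 0.077/0.923 = 77/923.
Likelihood ratio per successful replication = 1.7.
Target odds = 9.
Require 1.7ⁿ ≥ 9 ÷ (77/923) = 8307/77.
1.7⁸ ≈69.7576 falls short of 8307/77 but 1.7⁹ ≈118.588 reaches it, so n = 9.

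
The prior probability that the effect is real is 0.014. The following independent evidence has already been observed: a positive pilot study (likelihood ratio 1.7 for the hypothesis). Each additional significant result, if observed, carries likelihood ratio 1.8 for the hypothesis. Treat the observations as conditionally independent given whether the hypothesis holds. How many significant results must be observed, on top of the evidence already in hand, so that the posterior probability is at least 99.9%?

Prior odds = 0.014/0.986 = 7/493.
Bayes factor of the evidence already in hand = 1.7.
Odds after that evidence = (7/493) × 1.7 = 7/290.
Target odds = 0.999/0.001 = 999.
Need 1.8ⁿ ≥ 999 ÷ (7/290) = 289710/7.
1.8¹⁸ ≈39346.4 falls short of 289710/7 but 1.8¹⁹ ≈70823.5 reaches it, so n = 19.

19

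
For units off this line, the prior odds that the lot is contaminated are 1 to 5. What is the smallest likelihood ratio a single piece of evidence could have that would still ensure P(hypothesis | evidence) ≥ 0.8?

Prior odds = 0.2.
Target odds = 0.8/0.2 = 4.
Required Bayes factor = 4 ÷ 0.2 = 20.

20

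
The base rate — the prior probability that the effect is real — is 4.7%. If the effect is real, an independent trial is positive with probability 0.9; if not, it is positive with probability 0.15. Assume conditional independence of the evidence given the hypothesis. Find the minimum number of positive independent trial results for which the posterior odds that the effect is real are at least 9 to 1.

3

Prior odds: 0.047 ÷ 0.953 = 47/953.
Likelihood ratio of a positive = 0.9/0.15 = 6.
Target odds = 9.
Require 6ⁿ ≥ 9 ÷ (47/953) = 8577/47.
6² = 36 falls short of 8577/47 but 6³ = 216 reaches it, so n = 3.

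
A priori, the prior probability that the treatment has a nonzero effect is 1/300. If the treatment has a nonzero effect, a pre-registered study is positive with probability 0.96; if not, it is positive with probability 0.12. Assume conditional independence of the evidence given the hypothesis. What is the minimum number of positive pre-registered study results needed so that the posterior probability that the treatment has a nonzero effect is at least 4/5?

Prior odds = (1/300)/(299/300) = 1/299.
Likelihood ratio of a positive = 0.96/0.12 = 8.
Target odds: 0.8 ÷ 0.2 = 4.
Need (1/299) × 8ⁿ ≥ 4, i.e. 8ⁿ ≥ 1196.
8³ = 512 falls short of 1196 but 8⁴ = 4096 reaches it, so n = 4.

4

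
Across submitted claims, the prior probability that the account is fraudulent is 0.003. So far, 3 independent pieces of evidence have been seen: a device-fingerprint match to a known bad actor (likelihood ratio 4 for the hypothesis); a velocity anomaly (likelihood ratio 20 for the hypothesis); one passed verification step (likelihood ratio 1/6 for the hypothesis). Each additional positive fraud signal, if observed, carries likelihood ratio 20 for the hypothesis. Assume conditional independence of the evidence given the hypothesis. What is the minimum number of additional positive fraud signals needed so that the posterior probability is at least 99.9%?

Prior odds = 0.003/0.997 = 3/997.
Combined Bayes factor of the evidence already in hand = 4 × 20 × (1/6) = 40/3.
Odds after that evidence = (3/997) × 40/3 = 40/997.
Target odds = 0.999/0.001 = 999.
Need 20ⁿ ≥ 999 ÷ (40/997) = 24900.075.
20³ = 8000 falls short of 24900.075 but 20⁴ = 160000 reaches it, so n = 4.

4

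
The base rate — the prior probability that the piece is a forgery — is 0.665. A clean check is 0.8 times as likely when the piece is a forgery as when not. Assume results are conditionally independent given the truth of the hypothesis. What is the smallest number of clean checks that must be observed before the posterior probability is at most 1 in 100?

24

Prior odds = 0.665/0.335 = 133/67.
Likelihood ratio per clean check = 0.8.
Target posterior odds = 0.01/0.99 = 1/99.
Need (133/67) × 0.8ⁿ ≤ 1/99, i.e. 0.8ⁿ ≤ 67/13167.
0.8²³ ≈0.00590296 is still above 67/13167 but 0.8²⁴ ≈0.00472237 is at or below it, so n = 24.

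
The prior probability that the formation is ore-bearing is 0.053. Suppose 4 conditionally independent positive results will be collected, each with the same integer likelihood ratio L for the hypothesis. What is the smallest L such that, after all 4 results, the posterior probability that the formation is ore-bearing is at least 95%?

Prior odds = 0.053/0.947 = 53/947.
Target odds = 0.95/0.05 = 19.
Need L⁴ ≥ 19 ÷ (53/947) = 17993/53.
4⁴ = 256 < 17993/53 ≤ 625 = 5⁴, so L = 5.

5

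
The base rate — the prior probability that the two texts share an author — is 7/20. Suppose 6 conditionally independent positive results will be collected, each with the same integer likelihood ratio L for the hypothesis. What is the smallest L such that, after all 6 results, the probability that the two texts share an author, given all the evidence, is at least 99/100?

Prior odds = 0.35/0.65 = 7/13.
Target odds = 0.99/0.01 = 99.
Need L⁶ ≥ 99 ÷ (7/13) = 1287/7.
2⁶ = 64 < 1287/7 ≤ 729 = 3⁶, so L = 3.

3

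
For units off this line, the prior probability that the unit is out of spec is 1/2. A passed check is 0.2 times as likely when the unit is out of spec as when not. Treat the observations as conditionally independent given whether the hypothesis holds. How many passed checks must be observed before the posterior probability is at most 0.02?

Prior odds = 0.5/0.5 = 1.
Likelihood ratio per passed check = 0.2.
Target odds: 0.02 ÷ 0.98 = 1/49.
Require 0.2ⁿ ≤ 1/49 ÷ 1 = 1/49.
0.2² = 0.04 is still above 1/49 but 0.2³ = 0.008 is at or below it, so n = 3.

3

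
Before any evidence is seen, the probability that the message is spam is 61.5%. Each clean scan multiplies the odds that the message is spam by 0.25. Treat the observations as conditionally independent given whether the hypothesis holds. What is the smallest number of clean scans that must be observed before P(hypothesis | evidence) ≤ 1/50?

4

Prior odds = 0.615/0.385 = 123/77.
Likelihood ratio per clean scan = 0.25.
Target posterior odds = 0.02/0.98 = 1/49.
Need (123/77) × 0.25ⁿ ≤ 1/49, i.e. 0.25ⁿ ≤ 11/861.
0.25³ = 0.015625 is still above 11/861 but 0.25⁴ = 0.00390625 is at or below it, so n = 4.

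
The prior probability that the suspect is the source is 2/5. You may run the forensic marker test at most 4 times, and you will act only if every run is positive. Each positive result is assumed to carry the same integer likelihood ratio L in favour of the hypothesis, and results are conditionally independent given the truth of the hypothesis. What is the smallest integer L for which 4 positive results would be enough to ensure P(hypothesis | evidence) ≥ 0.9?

2

Prior odds = 0.4/0.6 = 2/3.
Target odds = 0.9/0.1 = 9.
Need L⁴ ≥ 9 ÷ (2/3) = 13.5.
1⁴ = 1 < 13.5 ≤ 16 = 2⁴, so L = 2.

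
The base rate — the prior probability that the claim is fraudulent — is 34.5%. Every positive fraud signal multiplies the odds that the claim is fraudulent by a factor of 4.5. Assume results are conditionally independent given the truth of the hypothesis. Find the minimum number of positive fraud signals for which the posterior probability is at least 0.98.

4

Prior odds = 0.345/0.655 = 69/131.
Likelihood ratio per positive fraud signal = 4.5.
Target odds: 0.98 ÷ 0.02 = 49.
Require 4.5ⁿ ≥ 49 ÷ (69/131) = 6419/69.
4.5³ = 91.125 falls short of 6419/69 but 4.5⁴ = 410.0625 reaches it, so n = 4.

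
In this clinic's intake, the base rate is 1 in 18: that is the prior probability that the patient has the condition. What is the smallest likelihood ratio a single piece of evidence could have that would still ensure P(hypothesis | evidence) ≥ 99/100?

1683

Prior odds = (1/18)/(17/18) = 1/17.
Target odds = 0.99/0.01 = 99.
Required Bayes factor = 99 ÷ (1/17) = 1683.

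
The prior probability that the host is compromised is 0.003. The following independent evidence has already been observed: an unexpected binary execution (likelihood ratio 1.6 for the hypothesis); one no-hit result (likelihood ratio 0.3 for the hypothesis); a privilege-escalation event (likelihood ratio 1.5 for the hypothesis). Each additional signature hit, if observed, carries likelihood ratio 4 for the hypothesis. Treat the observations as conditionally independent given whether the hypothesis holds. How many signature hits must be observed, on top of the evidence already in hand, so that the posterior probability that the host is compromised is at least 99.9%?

10

Prior odds = 0.003/0.997 = 3/997.
Combined Bayes factor of the evidence already in hand = 1.6 × 0.3 × 1.5 = 0.72.
Odds after that evidence = (3/997) × 0.72 = 54/24925.
Target odds = 0.999/0.001 = 999.
Need 4ⁿ ≥ 999 ÷ (54/24925) = 461112.5.
4⁹ = 262144 falls short of 461112.5 but 4¹⁰ = 1048576 reaches it, so n = 10.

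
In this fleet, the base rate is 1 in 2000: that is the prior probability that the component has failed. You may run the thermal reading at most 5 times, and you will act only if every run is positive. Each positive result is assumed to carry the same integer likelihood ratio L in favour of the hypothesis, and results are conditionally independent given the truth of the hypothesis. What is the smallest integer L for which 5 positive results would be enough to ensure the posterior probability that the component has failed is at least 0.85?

Prior odds = 0.0005/0.9995 = 1/1999.
Target odds = 0.85/0.15 = 17/3.
Need L⁵ ≥ 17/3 ÷ (1/1999) = 33983/3.
6⁵ = 7776 < 33983/3 ≤ 16807 = 7⁵, so L = 7.

7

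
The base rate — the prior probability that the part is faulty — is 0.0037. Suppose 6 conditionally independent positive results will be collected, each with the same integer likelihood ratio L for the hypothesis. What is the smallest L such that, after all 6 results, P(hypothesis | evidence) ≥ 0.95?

Prior odds = 0.0037/0.9963 = 37/9963.
Target odds = 0.95/0.05 = 19.
Need L⁶ ≥ 19 ÷ (37/9963) = 189297/37.
4⁶ = 4096 < 189297/37 ≤ 15625 = 5⁶, so L = 5.

5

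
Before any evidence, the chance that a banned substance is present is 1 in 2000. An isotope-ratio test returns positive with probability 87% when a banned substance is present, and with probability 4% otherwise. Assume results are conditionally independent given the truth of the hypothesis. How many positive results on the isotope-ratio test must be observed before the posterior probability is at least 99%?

4

Prior odds: 0.0005 ÷ 0.9995 = 1/1999.
Likelihood ratio of a positive result = 0.87/0.04 = 21.75.
Target odds: 0.99 ÷ 0.01 = 99.
Need (1/1999) × 21.75ⁿ ≥ 99, i.e. 21.75ⁿ ≥ 197901.
21.75³ = 658503/64 falls short of 197901 but 21.75⁴ = 57289761/256 reaches it, so n = 4.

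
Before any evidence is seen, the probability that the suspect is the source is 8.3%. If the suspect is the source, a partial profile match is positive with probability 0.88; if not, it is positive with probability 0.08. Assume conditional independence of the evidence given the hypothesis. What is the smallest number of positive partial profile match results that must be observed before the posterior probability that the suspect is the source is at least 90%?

Prior odds: 0.083 ÷ 0.917 = 83/917.
Likelihood ratio of a positive = 0.88/0.08 = 11.
Target odds: 0.9 ÷ 0.1 = 9.
Need (83/917) × 11ⁿ ≥ 9, i.e. 11ⁿ ≥ 8253/83.
11¹ = 11 falls short of 8253/83 but 11² = 121 reaches it, so n = 2.

2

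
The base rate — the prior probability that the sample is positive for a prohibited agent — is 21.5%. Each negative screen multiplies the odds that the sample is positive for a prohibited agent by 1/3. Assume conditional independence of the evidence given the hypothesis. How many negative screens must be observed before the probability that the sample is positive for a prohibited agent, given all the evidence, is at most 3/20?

Prior odds = 0.215/0.785 = 43/157.
Likelihood ratio per negative screen = 1/3.
Target odds: 0.15 ÷ 0.85 = 3/17.
Require (1/3)ⁿ ≤ 3/17 ÷ (43/157) = 471/731.
(1/3)¹ = 1/3, which is already at or below the required 471/731; so n = 1.

1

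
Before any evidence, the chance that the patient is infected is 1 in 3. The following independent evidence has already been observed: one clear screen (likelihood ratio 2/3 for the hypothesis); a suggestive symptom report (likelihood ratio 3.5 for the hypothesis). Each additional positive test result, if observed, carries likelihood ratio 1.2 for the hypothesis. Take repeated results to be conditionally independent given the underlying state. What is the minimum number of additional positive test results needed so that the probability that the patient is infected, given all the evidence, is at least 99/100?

25

Prior odds = (1/3)/(2/3) = 0.5.
Combined Bayes factor of the evidence already in hand = (2/3) × 3.5 = 7/3.
Odds after that evidence = 0.5 × 7/3 = 7/6.
Target odds = 0.99/0.01 = 99.
Need 1.2ⁿ ≥ 99 ÷ (7/6) = 594/7.
1.2²⁴ ≈79.4968 falls short of 594/7 but 1.2²⁵ ≈95.3962 reaches it, so n = 25.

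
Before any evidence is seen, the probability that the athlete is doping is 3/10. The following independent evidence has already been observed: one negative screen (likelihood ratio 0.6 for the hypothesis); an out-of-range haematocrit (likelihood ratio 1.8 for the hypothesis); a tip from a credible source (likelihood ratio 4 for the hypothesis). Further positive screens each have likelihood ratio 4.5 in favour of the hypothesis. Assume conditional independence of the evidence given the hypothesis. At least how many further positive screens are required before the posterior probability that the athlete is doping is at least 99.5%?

Prior odds = 0.3/0.7 = 3/7.
Combined Bayes factor of the evidence already in hand = 0.6 × 1.8 × 4 = 4.32.
Odds after that evidence = (3/7) × 4.32 = 324/175.
Target odds = 0.995/0.005 = 199.
Need 4.5ⁿ ≥ 199 ÷ (324/175) = 34825/324.
4.5³ = 91.125 falls short of 34825/324 but 4.5⁴ = 410.0625 reaches it, so n = 4.

4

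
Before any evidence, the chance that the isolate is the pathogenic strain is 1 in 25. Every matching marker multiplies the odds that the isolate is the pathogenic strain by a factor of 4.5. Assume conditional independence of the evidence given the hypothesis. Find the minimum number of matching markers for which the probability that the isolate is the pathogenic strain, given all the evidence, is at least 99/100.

Prior odds: 0.04 ÷ 0.96 = 1/24.
Likelihood ratio per matching marker = 4.5.
Target odds: 0.99 ÷ 0.01 = 99.
Need (1/24) × 4.5ⁿ ≥ 99, i.e. 4.5ⁿ ≥ 2376.
4.5⁵ = 1845.28125 falls short of 2376 but 4.5⁶ = 8303.765625 reaches it, so n = 6.

6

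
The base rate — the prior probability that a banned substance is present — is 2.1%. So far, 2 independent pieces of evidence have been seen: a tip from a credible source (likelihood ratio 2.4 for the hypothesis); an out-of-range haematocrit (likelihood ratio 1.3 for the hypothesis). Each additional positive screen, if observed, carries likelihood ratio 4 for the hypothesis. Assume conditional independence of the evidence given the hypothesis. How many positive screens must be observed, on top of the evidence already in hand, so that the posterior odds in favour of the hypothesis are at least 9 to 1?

4

Prior odds = 0.021/0.979 = 21/979.
Combined Bayes factor of the evidence already in hand = 2.4 × 1.3 = 3.12.
Odds after that evidence = (21/979) × 3.12 = 1638/24475.
Target odds = 9.
Need 4ⁿ ≥ 9 ÷ (1638/24475) = 24475/182.
4³ = 64 falls short of 24475/182 but 4⁴ = 256 reaches it, so n = 4.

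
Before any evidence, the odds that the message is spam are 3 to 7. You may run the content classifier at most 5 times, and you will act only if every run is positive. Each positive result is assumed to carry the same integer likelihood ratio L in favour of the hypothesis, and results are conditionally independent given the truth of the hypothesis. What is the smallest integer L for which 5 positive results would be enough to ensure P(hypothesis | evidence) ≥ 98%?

Prior odds = 3/7.
Target odds = 0.98/0.02 = 49.
Need L⁵ ≥ 49 ÷ (3/7) = 343/3.
2⁵ = 32 < 343/3 ≤ 243 = 3⁵, so L = 3.

3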